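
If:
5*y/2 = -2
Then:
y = -4/5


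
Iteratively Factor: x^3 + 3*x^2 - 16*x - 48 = (x + 3)*(x^2 - 16) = (x + 3)*(x + 4)*(x - 4)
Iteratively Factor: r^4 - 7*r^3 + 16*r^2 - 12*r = (r)*(r^3 - 7*r^2 + 16*r - 12) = r*(r - 2)*(r^2 - 5*r + 6) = r*(r - 3)*(r - 2)*(r - 2)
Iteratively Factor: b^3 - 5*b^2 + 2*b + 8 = (b + 1)*(b^2 - 6*b + 8) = (b - 4)*(b + 1)*(b - 2)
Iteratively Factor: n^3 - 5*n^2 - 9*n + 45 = (n + 3)*(n^2 - 8*n + 15) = (n - 5)*(n + 3)*(n - 3)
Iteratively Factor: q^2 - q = (q)*(q - 1)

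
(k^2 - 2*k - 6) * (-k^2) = -k^4 + 2*k^3 + 6*k^2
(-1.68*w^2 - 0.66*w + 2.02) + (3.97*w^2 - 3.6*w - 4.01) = 2.29*w^2 - 4.26*w - 1.99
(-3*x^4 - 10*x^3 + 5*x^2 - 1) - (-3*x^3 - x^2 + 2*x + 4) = -3*x^4 - 7*x^3 + 6*x^2 - 2*x - 5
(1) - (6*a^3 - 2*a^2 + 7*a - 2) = -6*a^3 + 2*a^2 - 7*a + 3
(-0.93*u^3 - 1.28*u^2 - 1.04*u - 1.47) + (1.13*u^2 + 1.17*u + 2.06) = -0.93*u^3 - 0.15*u^2 + 0.13*u + 0.59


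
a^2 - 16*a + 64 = (a - 8)^2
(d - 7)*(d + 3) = d^2 - 4*d - 21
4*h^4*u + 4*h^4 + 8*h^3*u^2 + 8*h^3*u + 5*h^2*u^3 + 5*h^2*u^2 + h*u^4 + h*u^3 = (h + u)*(2*h + u)^2*(h*u + h)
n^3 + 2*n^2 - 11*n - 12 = (n - 3)*(n + 1)*(n + 4)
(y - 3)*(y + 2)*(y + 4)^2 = y^4 + 7*y^3 + 2*y^2 - 64*y - 96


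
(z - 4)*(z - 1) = z^2 - 5*z + 4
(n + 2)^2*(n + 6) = n^3 + 10*n^2 + 28*n + 24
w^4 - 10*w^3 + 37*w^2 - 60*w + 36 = (w - 3)^2*(w - 2)^2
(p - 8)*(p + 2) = p^2 - 6*p - 16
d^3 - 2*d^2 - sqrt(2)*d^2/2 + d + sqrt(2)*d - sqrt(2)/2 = (d - 1)^2*(d - sqrt(2)/2)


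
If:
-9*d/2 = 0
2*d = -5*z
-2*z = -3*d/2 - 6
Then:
No Solution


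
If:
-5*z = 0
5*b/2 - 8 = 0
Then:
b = 16/5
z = 0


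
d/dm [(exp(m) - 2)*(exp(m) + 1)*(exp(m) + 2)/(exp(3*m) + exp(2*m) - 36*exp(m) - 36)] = -64*exp(2*m)/(exp(4*m) - 72*exp(2*m) + 1296)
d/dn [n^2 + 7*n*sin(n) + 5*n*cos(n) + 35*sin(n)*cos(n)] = -5*n*sin(n) + 7*n*cos(n) + 2*n + 7*sin(n) + 5*cos(n) + 35*cos(2*n)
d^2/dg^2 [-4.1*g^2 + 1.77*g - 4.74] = -8.20000000000000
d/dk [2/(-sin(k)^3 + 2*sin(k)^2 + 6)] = 2*(3*sin(k) - 4)*sin(k)*cos(k)/(sin(k)^3 - 2*sin(k)^2 - 6)^2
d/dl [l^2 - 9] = 2*l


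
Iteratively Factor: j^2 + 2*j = (j + 2)*(j)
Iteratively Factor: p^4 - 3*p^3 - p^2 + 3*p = (p + 1)*(p^3 - 4*p^2 + 3*p) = (p - 3)*(p + 1)*(p^2 - p) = p*(p - 3)*(p + 1)*(p - 1)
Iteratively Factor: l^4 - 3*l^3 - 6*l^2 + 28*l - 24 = (l - 2)*(l^3 - l^2 - 8*l + 12) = (l - 2)^2*(l^2 + l - 6) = (l - 2)^3*(l + 3)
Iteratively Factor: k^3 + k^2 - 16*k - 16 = (k - 4)*(k^2 + 5*k + 4) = (k - 4)*(k + 1)*(k + 4)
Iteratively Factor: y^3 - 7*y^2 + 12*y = (y - 3)*(y^2 - 4*y) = (y - 4)*(y - 3)*(y)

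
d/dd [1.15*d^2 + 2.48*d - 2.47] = 2.3*d + 2.48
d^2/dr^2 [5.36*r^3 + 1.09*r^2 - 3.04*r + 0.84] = 32.16*r + 2.18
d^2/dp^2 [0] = 0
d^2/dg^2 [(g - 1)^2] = 2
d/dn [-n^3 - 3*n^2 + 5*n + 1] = -3*n^2 - 6*n + 5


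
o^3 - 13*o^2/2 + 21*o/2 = o*(o - 7/2)*(o - 3)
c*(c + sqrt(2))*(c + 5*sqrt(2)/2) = c^3 + 7*sqrt(2)*c^2/2 + 5*c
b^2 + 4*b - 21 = (b - 3)*(b + 7)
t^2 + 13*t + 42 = (t + 6)*(t + 7)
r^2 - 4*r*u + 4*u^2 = (r - 2*u)^2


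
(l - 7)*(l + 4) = l^2 - 3*l - 28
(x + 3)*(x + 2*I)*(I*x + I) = I*x^3 - 2*x^2 + 4*I*x^2 - 8*x + 3*I*x - 6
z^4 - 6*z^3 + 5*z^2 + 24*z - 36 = (z - 3)^2*(z - 2)*(z + 2)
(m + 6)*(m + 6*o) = m^2 + 6*m*o + 6*m + 36*o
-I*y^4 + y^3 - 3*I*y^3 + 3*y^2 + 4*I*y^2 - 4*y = y*(y - 1)*(y + 4)*(-I*y + 1)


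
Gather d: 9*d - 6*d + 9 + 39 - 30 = 3*d + 18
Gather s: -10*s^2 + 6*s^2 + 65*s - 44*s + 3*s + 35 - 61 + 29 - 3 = -4*s^2 + 24*s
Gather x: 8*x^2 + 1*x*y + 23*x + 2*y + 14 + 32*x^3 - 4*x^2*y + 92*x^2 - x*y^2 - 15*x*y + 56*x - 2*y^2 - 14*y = 32*x^3 + x^2*(100 - 4*y) + x*(-y^2 - 14*y + 79) - 2*y^2 - 12*y + 14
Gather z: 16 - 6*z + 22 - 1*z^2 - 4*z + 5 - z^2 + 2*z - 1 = -2*z^2 - 8*z + 42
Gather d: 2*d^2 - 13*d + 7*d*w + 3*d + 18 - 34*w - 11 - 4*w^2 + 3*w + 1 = 2*d^2 + d*(7*w - 10) - 4*w^2 - 31*w + 8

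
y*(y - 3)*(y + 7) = y^3 + 4*y^2 - 21*y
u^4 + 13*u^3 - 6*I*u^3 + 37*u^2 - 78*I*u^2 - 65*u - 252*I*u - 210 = (u + 6)*(u + 7)*(u - 5*I)*(u - I)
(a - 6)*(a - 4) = a^2 - 10*a + 24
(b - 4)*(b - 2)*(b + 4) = b^3 - 2*b^2 - 16*b + 32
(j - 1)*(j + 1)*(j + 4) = j^3 + 4*j^2 - j - 4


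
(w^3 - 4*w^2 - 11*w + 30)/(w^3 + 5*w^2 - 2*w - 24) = (w - 5)/(w + 4)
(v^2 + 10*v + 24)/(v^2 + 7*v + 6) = (v + 4)/(v + 1)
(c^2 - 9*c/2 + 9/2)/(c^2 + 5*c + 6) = (2*c^2 - 9*c + 9)/(2*(c^2 + 5*c + 6))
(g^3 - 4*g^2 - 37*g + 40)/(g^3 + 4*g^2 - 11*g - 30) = (g^2 - 9*g + 8)/(g^2 - g - 6)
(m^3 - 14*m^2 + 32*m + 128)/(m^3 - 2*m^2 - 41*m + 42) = (m^3 - 14*m^2 + 32*m + 128)/(m^3 - 2*m^2 - 41*m + 42)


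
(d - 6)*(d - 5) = d^2 - 11*d + 30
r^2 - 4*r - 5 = (r - 5)*(r + 1)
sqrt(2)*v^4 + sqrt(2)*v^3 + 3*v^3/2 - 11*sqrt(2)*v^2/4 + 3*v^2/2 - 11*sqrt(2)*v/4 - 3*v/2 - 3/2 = (v + 1)*(v - sqrt(2))*(v + 3*sqrt(2)/2)*(sqrt(2)*v + 1/2)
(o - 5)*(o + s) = o^2 + o*s - 5*o - 5*s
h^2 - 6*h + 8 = (h - 4)*(h - 2)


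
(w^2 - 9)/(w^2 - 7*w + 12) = (w + 3)/(w - 4)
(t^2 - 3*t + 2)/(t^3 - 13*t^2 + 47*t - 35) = (t - 2)/(t^2 - 12*t + 35)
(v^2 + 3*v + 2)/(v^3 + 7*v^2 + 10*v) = (v + 1)/(v*(v + 5))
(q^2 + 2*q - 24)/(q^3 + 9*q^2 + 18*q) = (q - 4)/(q*(q + 3))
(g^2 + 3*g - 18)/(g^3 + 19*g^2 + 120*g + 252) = (g - 3)/(g^2 + 13*g + 42)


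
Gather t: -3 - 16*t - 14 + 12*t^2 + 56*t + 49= 12*t^2 + 40*t + 32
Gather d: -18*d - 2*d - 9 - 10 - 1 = -20*d - 20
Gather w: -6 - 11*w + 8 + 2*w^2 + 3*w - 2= 2*w^2 - 8*w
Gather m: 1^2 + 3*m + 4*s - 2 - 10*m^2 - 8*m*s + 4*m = -10*m^2 + m*(7 - 8*s) + 4*s - 1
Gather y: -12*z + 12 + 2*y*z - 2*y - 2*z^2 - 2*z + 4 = y*(2*z - 2) - 2*z^2 - 14*z + 16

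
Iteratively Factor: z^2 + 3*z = (z + 3)*(z)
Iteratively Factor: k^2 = (k)*(k)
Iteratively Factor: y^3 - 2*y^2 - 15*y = (y + 3)*(y^2 - 5*y) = y*(y + 3)*(y - 5)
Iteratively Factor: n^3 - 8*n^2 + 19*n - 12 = (n - 3)*(n^2 - 5*n + 4) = (n - 4)*(n - 3)*(n - 1)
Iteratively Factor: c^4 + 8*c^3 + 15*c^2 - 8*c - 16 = (c + 4)*(c^3 + 4*c^2 - c - 4) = (c - 1)*(c + 4)*(c^2 + 5*c + 4) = (c - 1)*(c + 1)*(c + 4)*(c + 4)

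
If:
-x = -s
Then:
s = x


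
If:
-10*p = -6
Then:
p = 3/5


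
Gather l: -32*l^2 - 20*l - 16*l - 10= -32*l^2 - 36*l - 10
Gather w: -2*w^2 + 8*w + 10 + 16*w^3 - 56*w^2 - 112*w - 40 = 16*w^3 - 58*w^2 - 104*w - 30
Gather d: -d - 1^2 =-d - 1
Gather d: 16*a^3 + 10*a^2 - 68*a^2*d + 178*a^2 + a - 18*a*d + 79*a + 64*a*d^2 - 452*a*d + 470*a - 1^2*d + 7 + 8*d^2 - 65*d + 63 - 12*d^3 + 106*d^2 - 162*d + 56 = 16*a^3 + 188*a^2 + 550*a - 12*d^3 + d^2*(64*a + 114) + d*(-68*a^2 - 470*a - 228) + 126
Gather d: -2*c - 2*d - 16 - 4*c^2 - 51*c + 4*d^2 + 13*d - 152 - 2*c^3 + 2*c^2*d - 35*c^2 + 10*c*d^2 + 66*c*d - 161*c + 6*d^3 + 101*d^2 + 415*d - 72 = -2*c^3 - 39*c^2 - 214*c + 6*d^3 + d^2*(10*c + 105) + d*(2*c^2 + 66*c + 426) - 240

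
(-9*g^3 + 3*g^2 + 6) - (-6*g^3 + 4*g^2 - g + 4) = -3*g^3 - g^2 + g + 2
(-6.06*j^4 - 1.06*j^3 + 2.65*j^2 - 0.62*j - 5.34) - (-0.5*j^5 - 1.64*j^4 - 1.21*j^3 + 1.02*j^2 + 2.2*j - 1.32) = 0.5*j^5 - 4.42*j^4 + 0.15*j^3 + 1.63*j^2 - 2.82*j - 4.02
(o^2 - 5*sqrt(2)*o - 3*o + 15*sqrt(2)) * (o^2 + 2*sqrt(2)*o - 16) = o^4 - 3*sqrt(2)*o^3 - 3*o^3 - 36*o^2 + 9*sqrt(2)*o^2 + 108*o + 80*sqrt(2)*o - 240*sqrt(2)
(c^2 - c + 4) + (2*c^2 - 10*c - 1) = 3*c^2 - 11*c + 3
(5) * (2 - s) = 10 - 5*s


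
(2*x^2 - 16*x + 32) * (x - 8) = 2*x^3 - 32*x^2 + 160*x - 256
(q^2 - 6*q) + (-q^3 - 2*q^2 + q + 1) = -q^3 - q^2 - 5*q + 1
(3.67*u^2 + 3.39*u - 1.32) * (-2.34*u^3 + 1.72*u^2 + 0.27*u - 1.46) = -8.5878*u^5 - 1.6202*u^4 + 9.9105*u^3 - 6.7133*u^2 - 5.3058*u + 1.9272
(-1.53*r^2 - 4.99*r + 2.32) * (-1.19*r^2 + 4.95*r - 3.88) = 1.8207*r^4 - 1.6354*r^3 - 21.5249*r^2 + 30.8452*r - 9.0016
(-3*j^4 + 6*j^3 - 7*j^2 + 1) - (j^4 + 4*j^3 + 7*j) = -4*j^4 + 2*j^3 - 7*j^2 - 7*j + 1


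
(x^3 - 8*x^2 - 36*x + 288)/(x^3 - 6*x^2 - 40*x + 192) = (x - 6)/(x - 4)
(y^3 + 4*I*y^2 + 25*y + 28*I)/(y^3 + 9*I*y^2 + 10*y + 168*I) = (y + I)/(y + 6*I)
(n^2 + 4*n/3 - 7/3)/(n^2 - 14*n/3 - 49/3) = (n - 1)/(n - 7)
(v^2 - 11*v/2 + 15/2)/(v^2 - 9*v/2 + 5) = (v - 3)/(v - 2)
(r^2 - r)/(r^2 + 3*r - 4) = r/(r + 4)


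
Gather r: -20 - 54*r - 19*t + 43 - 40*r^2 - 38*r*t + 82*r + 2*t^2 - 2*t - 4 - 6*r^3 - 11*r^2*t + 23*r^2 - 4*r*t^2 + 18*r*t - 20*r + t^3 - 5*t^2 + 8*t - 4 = -6*r^3 + r^2*(-11*t - 17) + r*(-4*t^2 - 20*t + 8) + t^3 - 3*t^2 - 13*t + 15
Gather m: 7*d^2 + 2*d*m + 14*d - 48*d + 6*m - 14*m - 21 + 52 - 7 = 7*d^2 - 34*d + m*(2*d - 8) + 24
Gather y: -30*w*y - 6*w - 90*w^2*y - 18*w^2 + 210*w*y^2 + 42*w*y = -18*w^2 + 210*w*y^2 - 6*w + y*(-90*w^2 + 12*w)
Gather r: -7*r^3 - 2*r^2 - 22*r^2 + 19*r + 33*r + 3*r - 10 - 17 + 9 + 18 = -7*r^3 - 24*r^2 + 55*r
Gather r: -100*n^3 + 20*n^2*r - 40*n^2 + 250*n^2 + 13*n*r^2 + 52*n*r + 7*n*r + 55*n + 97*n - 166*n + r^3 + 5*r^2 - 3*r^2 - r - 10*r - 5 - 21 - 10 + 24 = -100*n^3 + 210*n^2 - 14*n + r^3 + r^2*(13*n + 2) + r*(20*n^2 + 59*n - 11) - 12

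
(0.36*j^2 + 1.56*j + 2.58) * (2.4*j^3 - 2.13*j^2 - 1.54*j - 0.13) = 0.864*j^5 + 2.9772*j^4 + 2.3148*j^3 - 7.9446*j^2 - 4.176*j - 0.3354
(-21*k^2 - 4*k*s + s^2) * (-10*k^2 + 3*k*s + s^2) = 210*k^4 - 23*k^3*s - 43*k^2*s^2 - k*s^3 + s^4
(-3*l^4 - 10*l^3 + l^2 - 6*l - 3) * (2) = -6*l^4 - 20*l^3 + 2*l^2 - 12*l - 6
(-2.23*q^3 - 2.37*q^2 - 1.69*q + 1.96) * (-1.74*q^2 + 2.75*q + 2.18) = 3.8802*q^5 - 2.0087*q^4 - 8.4383*q^3 - 13.2245*q^2 + 1.7058*q + 4.2728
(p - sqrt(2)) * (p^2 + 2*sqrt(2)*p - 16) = p^3 + sqrt(2)*p^2 - 20*p + 16*sqrt(2)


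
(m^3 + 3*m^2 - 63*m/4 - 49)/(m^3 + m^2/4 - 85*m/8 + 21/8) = 2*(2*m^2 - m - 28)/(4*m^2 - 13*m + 3)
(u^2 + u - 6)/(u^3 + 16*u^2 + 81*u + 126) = (u - 2)/(u^2 + 13*u + 42)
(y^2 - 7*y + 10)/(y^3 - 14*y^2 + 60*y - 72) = (y - 5)/(y^2 - 12*y + 36)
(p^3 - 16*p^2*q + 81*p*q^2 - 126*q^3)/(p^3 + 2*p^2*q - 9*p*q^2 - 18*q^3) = (p^2 - 13*p*q + 42*q^2)/(p^2 + 5*p*q + 6*q^2)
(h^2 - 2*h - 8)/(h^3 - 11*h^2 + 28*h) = (h + 2)/(h*(h - 7))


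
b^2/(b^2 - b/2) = 2*b/(2*b - 1)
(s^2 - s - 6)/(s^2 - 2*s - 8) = (s - 3)/(s - 4)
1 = 1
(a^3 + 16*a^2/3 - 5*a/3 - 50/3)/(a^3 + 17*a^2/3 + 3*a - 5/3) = (3*a^2 + a - 10)/(3*a^2 + 2*a - 1)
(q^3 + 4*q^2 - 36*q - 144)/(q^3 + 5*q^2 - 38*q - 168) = (q + 6)/(q + 7)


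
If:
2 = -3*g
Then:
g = -2/3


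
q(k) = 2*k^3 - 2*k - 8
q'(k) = 6*k^2 - 2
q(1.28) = -6.37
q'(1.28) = 7.83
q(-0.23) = -7.56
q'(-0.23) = -1.68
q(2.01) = 4.22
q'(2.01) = 22.24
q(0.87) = -8.42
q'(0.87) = 2.54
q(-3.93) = -121.54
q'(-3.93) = 90.67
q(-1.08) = -8.36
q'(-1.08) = 5.00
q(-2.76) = -44.53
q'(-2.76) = 43.71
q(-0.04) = -7.92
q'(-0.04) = -1.99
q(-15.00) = -6728.00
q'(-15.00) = 1348.00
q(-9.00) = -1448.00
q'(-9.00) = 484.00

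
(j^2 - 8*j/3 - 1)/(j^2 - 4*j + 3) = (j + 1/3)/(j - 1)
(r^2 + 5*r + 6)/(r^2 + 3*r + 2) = (r + 3)/(r + 1)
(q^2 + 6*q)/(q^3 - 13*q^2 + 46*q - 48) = q*(q + 6)/(q^3 - 13*q^2 + 46*q - 48)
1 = 1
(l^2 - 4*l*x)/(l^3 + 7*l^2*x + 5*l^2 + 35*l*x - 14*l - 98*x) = l*(l - 4*x)/(l^3 + 7*l^2*x + 5*l^2 + 35*l*x - 14*l - 98*x)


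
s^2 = s^2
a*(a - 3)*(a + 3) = a^3 - 9*a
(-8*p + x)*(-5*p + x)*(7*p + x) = 280*p^3 - 51*p^2*x - 6*p*x^2 + x^3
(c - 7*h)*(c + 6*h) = c^2 - c*h - 42*h^2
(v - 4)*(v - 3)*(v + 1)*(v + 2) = v^4 - 4*v^3 - 7*v^2 + 22*v + 24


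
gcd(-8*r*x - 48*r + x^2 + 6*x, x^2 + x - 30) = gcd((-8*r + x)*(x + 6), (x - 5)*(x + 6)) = x + 6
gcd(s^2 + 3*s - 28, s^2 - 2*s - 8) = s - 4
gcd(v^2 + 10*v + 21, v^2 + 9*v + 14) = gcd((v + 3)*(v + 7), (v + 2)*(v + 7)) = v + 7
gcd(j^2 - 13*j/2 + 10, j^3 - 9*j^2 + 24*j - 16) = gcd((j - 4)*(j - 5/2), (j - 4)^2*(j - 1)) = j - 4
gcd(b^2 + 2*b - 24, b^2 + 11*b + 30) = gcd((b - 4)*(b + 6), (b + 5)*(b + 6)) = b + 6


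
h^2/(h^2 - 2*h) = h/(h - 2)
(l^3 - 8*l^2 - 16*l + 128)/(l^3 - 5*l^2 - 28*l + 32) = (l - 4)/(l - 1)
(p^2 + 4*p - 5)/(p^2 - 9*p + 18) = (p^2 + 4*p - 5)/(p^2 - 9*p + 18)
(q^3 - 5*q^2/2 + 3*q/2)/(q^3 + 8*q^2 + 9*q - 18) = q*(2*q - 3)/(2*(q^2 + 9*q + 18))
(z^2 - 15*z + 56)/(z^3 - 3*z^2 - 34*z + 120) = (z^2 - 15*z + 56)/(z^3 - 3*z^2 - 34*z + 120)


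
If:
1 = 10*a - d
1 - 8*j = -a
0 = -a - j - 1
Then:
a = -1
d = -11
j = 0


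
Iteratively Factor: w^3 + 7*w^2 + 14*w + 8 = (w + 1)*(w^2 + 6*w + 8) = (w + 1)*(w + 2)*(w + 4)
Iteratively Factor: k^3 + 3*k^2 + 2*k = (k)*(k^2 + 3*k + 2) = k*(k + 1)*(k + 2)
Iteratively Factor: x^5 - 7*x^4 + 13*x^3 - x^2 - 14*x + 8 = (x - 4)*(x^4 - 3*x^3 + x^2 + 3*x - 2) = (x - 4)*(x - 1)*(x^3 - 2*x^2 - x + 2) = (x - 4)*(x - 1)^2*(x^2 - x - 2) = (x - 4)*(x - 1)^2*(x + 1)*(x - 2)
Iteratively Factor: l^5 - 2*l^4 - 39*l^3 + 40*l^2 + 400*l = (l - 5)*(l^4 + 3*l^3 - 24*l^2 - 80*l) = (l - 5)*(l + 4)*(l^3 - l^2 - 20*l) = (l - 5)^2*(l + 4)*(l^2 + 4*l) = (l - 5)^2*(l + 4)^2*(l)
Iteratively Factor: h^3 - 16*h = (h)*(h^2 - 16) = h*(h + 4)*(h - 4)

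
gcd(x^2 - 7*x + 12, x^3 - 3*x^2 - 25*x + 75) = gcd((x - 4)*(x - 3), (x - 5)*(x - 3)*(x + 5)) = x - 3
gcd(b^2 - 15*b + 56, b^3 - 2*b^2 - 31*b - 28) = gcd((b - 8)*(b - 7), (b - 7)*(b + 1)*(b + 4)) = b - 7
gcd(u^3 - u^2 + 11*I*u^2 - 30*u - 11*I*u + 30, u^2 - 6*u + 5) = u - 1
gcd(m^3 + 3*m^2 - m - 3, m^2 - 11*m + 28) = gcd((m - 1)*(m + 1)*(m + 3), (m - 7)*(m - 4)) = 1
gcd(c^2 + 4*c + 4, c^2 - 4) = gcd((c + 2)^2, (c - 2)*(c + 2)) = c + 2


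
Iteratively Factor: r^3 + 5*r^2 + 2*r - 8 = (r - 1)*(r^2 + 6*r + 8) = (r - 1)*(r + 2)*(r + 4)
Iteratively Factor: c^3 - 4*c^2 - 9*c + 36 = (c - 3)*(c^2 - c - 12) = (c - 3)*(c + 3)*(c - 4)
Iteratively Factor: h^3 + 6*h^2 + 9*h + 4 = (h + 4)*(h^2 + 2*h + 1) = (h + 1)*(h + 4)*(h + 1)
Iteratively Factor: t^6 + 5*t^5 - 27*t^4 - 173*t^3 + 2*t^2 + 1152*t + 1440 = (t + 2)*(t^5 + 3*t^4 - 33*t^3 - 107*t^2 + 216*t + 720) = (t - 3)*(t + 2)*(t^4 + 6*t^3 - 15*t^2 - 152*t - 240) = (t - 5)*(t - 3)*(t + 2)*(t^3 + 11*t^2 + 40*t + 48) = (t - 5)*(t - 3)*(t + 2)*(t + 4)*(t^2 + 7*t + 12) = (t - 5)*(t - 3)*(t + 2)*(t + 4)^2*(t + 3)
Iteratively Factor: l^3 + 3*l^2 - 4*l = (l - 1)*(l^2 + 4*l) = (l - 1)*(l + 4)*(l)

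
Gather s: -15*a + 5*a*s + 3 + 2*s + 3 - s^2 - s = -15*a - s^2 + s*(5*a + 1) + 6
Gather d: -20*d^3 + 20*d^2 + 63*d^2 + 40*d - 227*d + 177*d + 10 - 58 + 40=-20*d^3 + 83*d^2 - 10*d - 8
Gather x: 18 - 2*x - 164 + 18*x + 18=16*x - 128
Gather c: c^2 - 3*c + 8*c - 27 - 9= c^2 + 5*c - 36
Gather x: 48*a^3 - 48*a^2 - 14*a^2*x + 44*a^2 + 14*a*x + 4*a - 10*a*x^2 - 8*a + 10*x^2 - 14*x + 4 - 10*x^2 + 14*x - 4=48*a^3 - 4*a^2 - 10*a*x^2 - 4*a + x*(-14*a^2 + 14*a)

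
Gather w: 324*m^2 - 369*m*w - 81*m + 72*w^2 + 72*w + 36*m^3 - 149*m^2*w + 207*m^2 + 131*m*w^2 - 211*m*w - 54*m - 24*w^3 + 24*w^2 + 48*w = 36*m^3 + 531*m^2 - 135*m - 24*w^3 + w^2*(131*m + 96) + w*(-149*m^2 - 580*m + 120)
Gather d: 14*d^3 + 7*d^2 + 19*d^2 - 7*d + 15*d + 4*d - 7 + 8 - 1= 14*d^3 + 26*d^2 + 12*d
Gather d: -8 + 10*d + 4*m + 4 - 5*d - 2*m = 5*d + 2*m - 4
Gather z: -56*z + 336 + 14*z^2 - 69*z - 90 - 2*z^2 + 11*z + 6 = 12*z^2 - 114*z + 252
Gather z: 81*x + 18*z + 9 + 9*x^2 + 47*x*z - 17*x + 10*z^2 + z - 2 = 9*x^2 + 64*x + 10*z^2 + z*(47*x + 19) + 7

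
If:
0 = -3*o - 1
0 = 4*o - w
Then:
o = -1/3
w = -4/3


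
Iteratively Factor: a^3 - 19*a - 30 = (a + 3)*(a^2 - 3*a - 10) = (a - 5)*(a + 3)*(a + 2)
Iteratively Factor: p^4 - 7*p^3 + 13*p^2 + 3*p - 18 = (p - 3)*(p^3 - 4*p^2 + p + 6) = (p - 3)*(p + 1)*(p^2 - 5*p + 6) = (p - 3)^2*(p + 1)*(p - 2)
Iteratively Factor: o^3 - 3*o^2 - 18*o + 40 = (o - 2)*(o^2 - o - 20) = (o - 2)*(o + 4)*(o - 5)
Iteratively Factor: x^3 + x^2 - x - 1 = (x - 1)*(x^2 + 2*x + 1) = (x - 1)*(x + 1)*(x + 1)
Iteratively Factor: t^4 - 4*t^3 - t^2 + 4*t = (t - 4)*(t^3 - t) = t*(t - 4)*(t^2 - 1) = t*(t - 4)*(t + 1)*(t - 1)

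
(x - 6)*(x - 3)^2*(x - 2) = x^4 - 14*x^3 + 69*x^2 - 144*x + 108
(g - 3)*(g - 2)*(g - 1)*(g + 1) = g^4 - 5*g^3 + 5*g^2 + 5*g - 6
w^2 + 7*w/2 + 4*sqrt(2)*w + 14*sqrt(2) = (w + 7/2)*(w + 4*sqrt(2))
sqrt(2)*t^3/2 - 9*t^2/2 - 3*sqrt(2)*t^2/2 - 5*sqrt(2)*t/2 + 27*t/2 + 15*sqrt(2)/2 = (t - 3)*(t - 5*sqrt(2))*(sqrt(2)*t/2 + 1/2)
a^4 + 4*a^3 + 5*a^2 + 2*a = a*(a + 1)^2*(a + 2)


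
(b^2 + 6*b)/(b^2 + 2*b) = (b + 6)/(b + 2)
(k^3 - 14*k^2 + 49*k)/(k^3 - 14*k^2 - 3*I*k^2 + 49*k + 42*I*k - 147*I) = k/(k - 3*I)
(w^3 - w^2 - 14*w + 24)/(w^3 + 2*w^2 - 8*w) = (w - 3)/w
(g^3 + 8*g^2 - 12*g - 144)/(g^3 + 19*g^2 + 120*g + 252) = (g - 4)/(g + 7)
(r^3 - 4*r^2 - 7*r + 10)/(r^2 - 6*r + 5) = r + 2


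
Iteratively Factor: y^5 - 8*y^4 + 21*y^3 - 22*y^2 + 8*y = (y)*(y^4 - 8*y^3 + 21*y^2 - 22*y + 8) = y*(y - 1)*(y^3 - 7*y^2 + 14*y - 8) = y*(y - 2)*(y - 1)*(y^2 - 5*y + 4) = y*(y - 4)*(y - 2)*(y - 1)*(y - 1)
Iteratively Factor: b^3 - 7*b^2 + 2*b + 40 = (b - 5)*(b^2 - 2*b - 8) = (b - 5)*(b - 4)*(b + 2)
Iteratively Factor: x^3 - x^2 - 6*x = (x + 2)*(x^2 - 3*x) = (x - 3)*(x + 2)*(x)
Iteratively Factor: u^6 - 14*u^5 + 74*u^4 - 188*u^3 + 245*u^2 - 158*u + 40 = (u - 5)*(u^5 - 9*u^4 + 29*u^3 - 43*u^2 + 30*u - 8) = (u - 5)*(u - 1)*(u^4 - 8*u^3 + 21*u^2 - 22*u + 8) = (u - 5)*(u - 4)*(u - 1)*(u^3 - 4*u^2 + 5*u - 2) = (u - 5)*(u - 4)*(u - 2)*(u - 1)*(u^2 - 2*u + 1) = (u - 5)*(u - 4)*(u - 2)*(u - 1)^2*(u - 1)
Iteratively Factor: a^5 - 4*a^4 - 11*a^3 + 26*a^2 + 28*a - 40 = (a - 5)*(a^4 + a^3 - 6*a^2 - 4*a + 8) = (a - 5)*(a - 1)*(a^3 + 2*a^2 - 4*a - 8) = (a - 5)*(a - 2)*(a - 1)*(a^2 + 4*a + 4) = (a - 5)*(a - 2)*(a - 1)*(a + 2)*(a + 2)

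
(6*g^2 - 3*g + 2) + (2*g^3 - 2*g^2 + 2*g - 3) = 2*g^3 + 4*g^2 - g - 1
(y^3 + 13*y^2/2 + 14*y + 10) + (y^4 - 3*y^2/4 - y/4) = y^4 + y^3 + 23*y^2/4 + 55*y/4 + 10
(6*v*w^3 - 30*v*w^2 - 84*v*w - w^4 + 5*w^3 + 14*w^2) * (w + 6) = 6*v*w^4 + 6*v*w^3 - 264*v*w^2 - 504*v*w - w^5 - w^4 + 44*w^3 + 84*w^2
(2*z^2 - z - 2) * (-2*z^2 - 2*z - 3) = -4*z^4 - 2*z^3 + 7*z + 6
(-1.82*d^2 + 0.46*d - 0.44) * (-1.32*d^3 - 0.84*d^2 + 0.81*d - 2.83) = 2.4024*d^5 + 0.9216*d^4 - 1.2798*d^3 + 5.8928*d^2 - 1.6582*d + 1.2452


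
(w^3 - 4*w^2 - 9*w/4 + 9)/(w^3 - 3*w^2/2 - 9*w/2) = (w^2 - 11*w/2 + 6)/(w*(w - 3))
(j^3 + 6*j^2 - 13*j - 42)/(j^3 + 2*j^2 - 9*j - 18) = (j + 7)/(j + 3)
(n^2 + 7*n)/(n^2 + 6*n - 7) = n/(n - 1)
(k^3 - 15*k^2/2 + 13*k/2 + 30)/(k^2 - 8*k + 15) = (k^2 - 5*k/2 - 6)/(k - 3)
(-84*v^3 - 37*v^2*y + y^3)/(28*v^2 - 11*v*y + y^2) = (12*v^2 + 7*v*y + y^2)/(-4*v + y)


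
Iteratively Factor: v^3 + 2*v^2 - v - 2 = (v - 1)*(v^2 + 3*v + 2) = (v - 1)*(v + 1)*(v + 2)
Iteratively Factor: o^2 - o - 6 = (o - 3)*(o + 2)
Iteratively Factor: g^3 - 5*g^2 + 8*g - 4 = (g - 2)*(g^2 - 3*g + 2) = (g - 2)*(g - 1)*(g - 2)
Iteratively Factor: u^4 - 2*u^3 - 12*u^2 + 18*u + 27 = (u + 3)*(u^3 - 5*u^2 + 3*u + 9) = (u - 3)*(u + 3)*(u^2 - 2*u - 3) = (u - 3)*(u + 1)*(u + 3)*(u - 3)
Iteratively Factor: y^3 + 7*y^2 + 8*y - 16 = (y + 4)*(y^2 + 3*y - 4) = (y + 4)^2*(y - 1)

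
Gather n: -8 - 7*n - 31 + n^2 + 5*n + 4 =n^2 - 2*n - 35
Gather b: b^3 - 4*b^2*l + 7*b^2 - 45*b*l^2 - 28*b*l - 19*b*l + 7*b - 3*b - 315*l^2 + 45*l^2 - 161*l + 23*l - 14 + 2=b^3 + b^2*(7 - 4*l) + b*(-45*l^2 - 47*l + 4) - 270*l^2 - 138*l - 12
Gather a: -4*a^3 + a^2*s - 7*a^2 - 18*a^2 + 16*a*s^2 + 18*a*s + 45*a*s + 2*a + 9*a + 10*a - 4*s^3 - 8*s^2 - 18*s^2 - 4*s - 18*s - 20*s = -4*a^3 + a^2*(s - 25) + a*(16*s^2 + 63*s + 21) - 4*s^3 - 26*s^2 - 42*s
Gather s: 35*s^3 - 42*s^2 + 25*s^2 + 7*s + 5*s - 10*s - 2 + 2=35*s^3 - 17*s^2 + 2*s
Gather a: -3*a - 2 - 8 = -3*a - 10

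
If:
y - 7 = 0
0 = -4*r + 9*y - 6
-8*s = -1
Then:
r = 57/4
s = 1/8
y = 7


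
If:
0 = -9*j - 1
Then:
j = -1/9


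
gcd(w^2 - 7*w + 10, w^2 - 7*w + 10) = w^2 - 7*w + 10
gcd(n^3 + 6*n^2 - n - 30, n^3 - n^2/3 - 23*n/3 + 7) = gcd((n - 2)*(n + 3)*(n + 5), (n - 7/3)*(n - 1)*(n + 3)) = n + 3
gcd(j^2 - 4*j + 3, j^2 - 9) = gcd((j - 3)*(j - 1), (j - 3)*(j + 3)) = j - 3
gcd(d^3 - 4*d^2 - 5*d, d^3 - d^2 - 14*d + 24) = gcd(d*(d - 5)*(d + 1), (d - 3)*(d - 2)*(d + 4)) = 1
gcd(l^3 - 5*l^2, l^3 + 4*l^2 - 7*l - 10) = 1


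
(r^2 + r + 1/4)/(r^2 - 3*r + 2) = (r^2 + r + 1/4)/(r^2 - 3*r + 2)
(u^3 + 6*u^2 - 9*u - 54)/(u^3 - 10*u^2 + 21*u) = (u^2 + 9*u + 18)/(u*(u - 7))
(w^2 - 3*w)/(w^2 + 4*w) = (w - 3)/(w + 4)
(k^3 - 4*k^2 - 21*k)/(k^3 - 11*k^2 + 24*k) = (k^2 - 4*k - 21)/(k^2 - 11*k + 24)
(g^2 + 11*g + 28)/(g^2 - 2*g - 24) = (g + 7)/(g - 6)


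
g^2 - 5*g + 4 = (g - 4)*(g - 1)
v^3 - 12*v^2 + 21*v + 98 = (v - 7)^2*(v + 2)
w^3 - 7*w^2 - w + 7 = (w - 7)*(w - 1)*(w + 1)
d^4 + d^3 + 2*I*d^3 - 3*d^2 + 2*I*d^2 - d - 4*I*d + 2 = (d - 1)*(d + 2)*(d + I)^2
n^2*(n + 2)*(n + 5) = n^4 + 7*n^3 + 10*n^2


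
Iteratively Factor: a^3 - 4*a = (a + 2)*(a^2 - 2*a) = (a - 2)*(a + 2)*(a)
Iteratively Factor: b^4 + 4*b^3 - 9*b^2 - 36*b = (b)*(b^3 + 4*b^2 - 9*b - 36) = b*(b - 3)*(b^2 + 7*b + 12) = b*(b - 3)*(b + 4)*(b + 3)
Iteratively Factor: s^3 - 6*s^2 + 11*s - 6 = (s - 2)*(s^2 - 4*s + 3) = (s - 2)*(s - 1)*(s - 3)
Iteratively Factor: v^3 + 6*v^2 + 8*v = (v)*(v^2 + 6*v + 8) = v*(v + 4)*(v + 2)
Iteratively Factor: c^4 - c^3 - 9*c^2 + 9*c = (c + 3)*(c^3 - 4*c^2 + 3*c) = c*(c + 3)*(c^2 - 4*c + 3) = c*(c - 3)*(c + 3)*(c - 1)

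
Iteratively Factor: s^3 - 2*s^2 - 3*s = (s + 1)*(s^2 - 3*s) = s*(s + 1)*(s - 3)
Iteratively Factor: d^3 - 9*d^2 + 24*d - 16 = (d - 1)*(d^2 - 8*d + 16) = (d - 4)*(d - 1)*(d - 4)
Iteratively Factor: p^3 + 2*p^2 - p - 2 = (p + 2)*(p^2 - 1) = (p + 1)*(p + 2)*(p - 1)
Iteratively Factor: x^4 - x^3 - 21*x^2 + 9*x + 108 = (x - 3)*(x^3 + 2*x^2 - 15*x - 36) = (x - 3)*(x + 3)*(x^2 - x - 12) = (x - 3)*(x + 3)^2*(x - 4)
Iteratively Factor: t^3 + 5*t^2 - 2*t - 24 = (t + 4)*(t^2 + t - 6) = (t + 3)*(t + 4)*(t - 2)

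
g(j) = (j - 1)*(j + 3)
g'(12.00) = 26.00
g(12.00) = 165.00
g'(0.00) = 2.00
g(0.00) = -3.00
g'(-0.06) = 1.88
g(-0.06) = -3.12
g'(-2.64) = -3.28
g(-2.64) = -1.31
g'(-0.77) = 0.46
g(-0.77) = -3.95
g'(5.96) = 13.92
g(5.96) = 44.44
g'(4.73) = 11.46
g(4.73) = 28.83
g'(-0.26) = 1.48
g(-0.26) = -3.45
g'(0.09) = 2.18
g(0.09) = -2.81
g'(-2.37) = -2.74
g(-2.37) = -2.12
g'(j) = 2*j + 2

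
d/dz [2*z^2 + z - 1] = 4*z + 1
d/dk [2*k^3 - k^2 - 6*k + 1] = 6*k^2 - 2*k - 6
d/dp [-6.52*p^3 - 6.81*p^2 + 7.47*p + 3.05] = -19.56*p^2 - 13.62*p + 7.47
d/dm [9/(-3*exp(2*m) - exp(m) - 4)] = (54*exp(m) + 9)*exp(m)/(3*exp(2*m) + exp(m) + 4)^2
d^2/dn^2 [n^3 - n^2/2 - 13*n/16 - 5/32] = 6*n - 1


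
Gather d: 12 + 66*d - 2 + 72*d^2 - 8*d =72*d^2 + 58*d + 10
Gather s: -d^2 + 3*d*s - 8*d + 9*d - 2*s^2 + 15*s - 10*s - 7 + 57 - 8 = -d^2 + d - 2*s^2 + s*(3*d + 5) + 42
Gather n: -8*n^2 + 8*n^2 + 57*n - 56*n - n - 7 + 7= 0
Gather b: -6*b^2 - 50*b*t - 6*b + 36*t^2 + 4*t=-6*b^2 + b*(-50*t - 6) + 36*t^2 + 4*t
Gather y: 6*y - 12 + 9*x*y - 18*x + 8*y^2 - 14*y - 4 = -18*x + 8*y^2 + y*(9*x - 8) - 16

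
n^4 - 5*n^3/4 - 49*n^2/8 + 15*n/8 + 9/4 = (n - 3)*(n - 3/4)*(n + 1/2)*(n + 2)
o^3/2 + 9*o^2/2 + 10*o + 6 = (o/2 + 1/2)*(o + 2)*(o + 6)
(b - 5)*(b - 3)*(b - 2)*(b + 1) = b^4 - 9*b^3 + 21*b^2 + b - 30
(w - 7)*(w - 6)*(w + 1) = w^3 - 12*w^2 + 29*w + 42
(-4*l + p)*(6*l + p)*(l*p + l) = -24*l^3*p - 24*l^3 + 2*l^2*p^2 + 2*l^2*p + l*p^3 + l*p^2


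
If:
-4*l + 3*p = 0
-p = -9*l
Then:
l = 0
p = 0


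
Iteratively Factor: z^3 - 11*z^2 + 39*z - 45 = (z - 3)*(z^2 - 8*z + 15) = (z - 3)^2*(z - 5)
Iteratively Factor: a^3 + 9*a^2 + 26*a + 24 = (a + 3)*(a^2 + 6*a + 8) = (a + 3)*(a + 4)*(a + 2)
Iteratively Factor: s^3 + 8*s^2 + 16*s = (s + 4)*(s^2 + 4*s) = s*(s + 4)*(s + 4)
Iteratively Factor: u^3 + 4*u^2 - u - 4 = (u + 1)*(u^2 + 3*u - 4) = (u + 1)*(u + 4)*(u - 1)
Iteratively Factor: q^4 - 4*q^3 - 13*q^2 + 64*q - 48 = (q - 4)*(q^3 - 13*q + 12) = (q - 4)*(q - 1)*(q^2 + q - 12) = (q - 4)*(q - 1)*(q + 4)*(q - 3)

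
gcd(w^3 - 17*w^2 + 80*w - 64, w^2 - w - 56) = w - 8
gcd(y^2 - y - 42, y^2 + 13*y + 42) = y + 6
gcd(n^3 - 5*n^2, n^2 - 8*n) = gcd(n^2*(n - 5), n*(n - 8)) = n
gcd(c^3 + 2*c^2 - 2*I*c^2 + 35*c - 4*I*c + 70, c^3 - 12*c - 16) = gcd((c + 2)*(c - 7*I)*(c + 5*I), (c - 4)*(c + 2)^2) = c + 2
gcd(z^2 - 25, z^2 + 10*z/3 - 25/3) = z + 5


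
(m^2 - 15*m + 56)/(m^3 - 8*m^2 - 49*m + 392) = 1/(m + 7)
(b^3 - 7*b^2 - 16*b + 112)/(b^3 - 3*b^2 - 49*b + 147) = (b^2 - 16)/(b^2 + 4*b - 21)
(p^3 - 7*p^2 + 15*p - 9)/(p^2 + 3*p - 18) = (p^2 - 4*p + 3)/(p + 6)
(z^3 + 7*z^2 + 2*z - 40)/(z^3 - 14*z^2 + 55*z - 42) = (z^3 + 7*z^2 + 2*z - 40)/(z^3 - 14*z^2 + 55*z - 42)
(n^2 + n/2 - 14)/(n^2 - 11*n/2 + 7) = (n + 4)/(n - 2)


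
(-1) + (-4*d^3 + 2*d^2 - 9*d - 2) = -4*d^3 + 2*d^2 - 9*d - 3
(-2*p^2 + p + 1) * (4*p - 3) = -8*p^3 + 10*p^2 + p - 3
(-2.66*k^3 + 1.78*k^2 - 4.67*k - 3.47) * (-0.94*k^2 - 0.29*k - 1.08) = 2.5004*k^5 - 0.9018*k^4 + 6.7464*k^3 + 2.6937*k^2 + 6.0499*k + 3.7476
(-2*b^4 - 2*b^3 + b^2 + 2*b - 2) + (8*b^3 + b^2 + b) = -2*b^4 + 6*b^3 + 2*b^2 + 3*b - 2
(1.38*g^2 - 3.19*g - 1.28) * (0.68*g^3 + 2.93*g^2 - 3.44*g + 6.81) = 0.9384*g^5 + 1.8742*g^4 - 14.9643*g^3 + 16.621*g^2 - 17.3207*g - 8.7168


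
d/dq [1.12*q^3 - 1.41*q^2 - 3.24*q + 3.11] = 3.36*q^2 - 2.82*q - 3.24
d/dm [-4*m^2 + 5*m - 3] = 5 - 8*m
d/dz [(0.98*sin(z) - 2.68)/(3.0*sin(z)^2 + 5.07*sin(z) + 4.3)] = (-2.94*sin(z)^2 + 16.08*sin(z) + 17.8016)*cos(z)/(9.0*sin(z)^4 + 30.42*sin(z)^3 + 51.5049*sin(z)^2 + 43.602*sin(z) + 18.49)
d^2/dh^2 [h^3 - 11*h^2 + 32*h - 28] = 6*h - 22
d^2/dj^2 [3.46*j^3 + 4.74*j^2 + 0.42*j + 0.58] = 20.76*j + 9.48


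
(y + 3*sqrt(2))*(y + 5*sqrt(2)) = y^2 + 8*sqrt(2)*y + 30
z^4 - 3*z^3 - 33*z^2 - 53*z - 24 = (z - 8)*(z + 1)^2*(z + 3)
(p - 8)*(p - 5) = p^2 - 13*p + 40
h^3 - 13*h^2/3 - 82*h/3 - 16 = (h - 8)*(h + 2/3)*(h + 3)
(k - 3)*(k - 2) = k^2 - 5*k + 6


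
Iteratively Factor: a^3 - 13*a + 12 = (a - 3)*(a^2 + 3*a - 4) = (a - 3)*(a - 1)*(a + 4)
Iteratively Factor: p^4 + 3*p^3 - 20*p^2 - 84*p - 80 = (p + 4)*(p^3 - p^2 - 16*p - 20) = (p + 2)*(p + 4)*(p^2 - 3*p - 10) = (p + 2)^2*(p + 4)*(p - 5)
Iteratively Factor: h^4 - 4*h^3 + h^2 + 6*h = (h - 2)*(h^3 - 2*h^2 - 3*h) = (h - 2)*(h + 1)*(h^2 - 3*h) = h*(h - 2)*(h + 1)*(h - 3)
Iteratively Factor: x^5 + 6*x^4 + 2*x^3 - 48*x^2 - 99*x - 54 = (x - 3)*(x^4 + 9*x^3 + 29*x^2 + 39*x + 18) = (x - 3)*(x + 2)*(x^3 + 7*x^2 + 15*x + 9) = (x - 3)*(x + 2)*(x + 3)*(x^2 + 4*x + 3) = (x - 3)*(x + 2)*(x + 3)^2*(x + 1)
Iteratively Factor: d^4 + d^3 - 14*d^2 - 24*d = (d)*(d^3 + d^2 - 14*d - 24) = d*(d + 3)*(d^2 - 2*d - 8) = d*(d + 2)*(d + 3)*(d - 4)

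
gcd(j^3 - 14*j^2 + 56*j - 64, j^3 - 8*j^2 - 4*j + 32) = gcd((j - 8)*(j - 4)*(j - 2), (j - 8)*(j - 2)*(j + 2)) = j^2 - 10*j + 16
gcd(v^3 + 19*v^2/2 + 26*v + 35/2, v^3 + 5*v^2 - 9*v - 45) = v + 5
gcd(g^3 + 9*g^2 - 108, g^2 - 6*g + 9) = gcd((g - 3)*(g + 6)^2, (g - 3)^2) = g - 3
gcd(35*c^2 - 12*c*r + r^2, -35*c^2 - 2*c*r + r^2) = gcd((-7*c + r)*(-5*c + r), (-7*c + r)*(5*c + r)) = -7*c + r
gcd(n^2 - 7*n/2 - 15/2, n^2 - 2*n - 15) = n - 5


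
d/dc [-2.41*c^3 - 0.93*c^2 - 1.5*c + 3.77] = -7.23*c^2 - 1.86*c - 1.5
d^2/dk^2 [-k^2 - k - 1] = -2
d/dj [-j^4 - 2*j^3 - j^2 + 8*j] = -4*j^3 - 6*j^2 - 2*j + 8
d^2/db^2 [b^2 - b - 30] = 2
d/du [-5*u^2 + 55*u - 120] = 55 - 10*u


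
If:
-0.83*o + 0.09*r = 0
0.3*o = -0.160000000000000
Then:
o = -0.53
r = -4.92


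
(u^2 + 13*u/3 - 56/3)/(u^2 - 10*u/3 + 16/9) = 3*(u + 7)/(3*u - 2)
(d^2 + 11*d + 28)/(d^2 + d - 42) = (d + 4)/(d - 6)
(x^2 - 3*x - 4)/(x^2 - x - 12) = (x + 1)/(x + 3)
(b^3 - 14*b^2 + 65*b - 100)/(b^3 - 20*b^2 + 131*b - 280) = (b^2 - 9*b + 20)/(b^2 - 15*b + 56)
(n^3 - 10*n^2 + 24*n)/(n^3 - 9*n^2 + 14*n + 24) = n/(n + 1)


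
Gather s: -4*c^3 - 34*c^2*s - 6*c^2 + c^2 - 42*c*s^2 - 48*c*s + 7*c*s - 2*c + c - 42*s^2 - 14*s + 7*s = -4*c^3 - 5*c^2 - c + s^2*(-42*c - 42) + s*(-34*c^2 - 41*c - 7)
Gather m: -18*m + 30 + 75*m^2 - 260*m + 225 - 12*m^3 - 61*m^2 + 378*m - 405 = -12*m^3 + 14*m^2 + 100*m - 150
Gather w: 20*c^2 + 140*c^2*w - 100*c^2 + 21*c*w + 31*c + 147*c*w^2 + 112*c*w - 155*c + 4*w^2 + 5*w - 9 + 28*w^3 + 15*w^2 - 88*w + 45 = -80*c^2 - 124*c + 28*w^3 + w^2*(147*c + 19) + w*(140*c^2 + 133*c - 83) + 36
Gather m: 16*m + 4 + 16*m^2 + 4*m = 16*m^2 + 20*m + 4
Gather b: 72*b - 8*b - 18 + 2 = 64*b - 16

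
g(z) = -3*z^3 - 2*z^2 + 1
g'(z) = -9*z^2 - 4*z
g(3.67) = -174.23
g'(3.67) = -135.90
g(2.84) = -83.85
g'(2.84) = -83.95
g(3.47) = -148.43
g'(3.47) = -122.25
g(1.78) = -22.26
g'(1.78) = -35.64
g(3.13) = -110.59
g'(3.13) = -100.69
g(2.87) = -86.39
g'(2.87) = -85.61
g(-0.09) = 0.99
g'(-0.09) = 0.29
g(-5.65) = 478.24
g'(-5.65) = -264.70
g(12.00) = -5471.00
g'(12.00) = -1344.00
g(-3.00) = 64.00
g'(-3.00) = -69.00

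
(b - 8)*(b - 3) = b^2 - 11*b + 24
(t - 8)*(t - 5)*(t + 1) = t^3 - 12*t^2 + 27*t + 40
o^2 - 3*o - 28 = (o - 7)*(o + 4)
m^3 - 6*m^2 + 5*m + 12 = (m - 4)*(m - 3)*(m + 1)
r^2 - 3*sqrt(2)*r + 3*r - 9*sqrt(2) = (r + 3)*(r - 3*sqrt(2))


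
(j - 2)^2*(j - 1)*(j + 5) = j^4 - 17*j^2 + 36*j - 20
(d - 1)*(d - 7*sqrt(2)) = d^2 - 7*sqrt(2)*d - d + 7*sqrt(2)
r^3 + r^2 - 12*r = r*(r - 3)*(r + 4)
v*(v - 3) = v^2 - 3*v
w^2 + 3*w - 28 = (w - 4)*(w + 7)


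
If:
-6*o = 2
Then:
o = -1/3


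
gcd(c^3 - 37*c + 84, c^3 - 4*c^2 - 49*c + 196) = c^2 + 3*c - 28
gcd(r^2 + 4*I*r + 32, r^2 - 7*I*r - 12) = r - 4*I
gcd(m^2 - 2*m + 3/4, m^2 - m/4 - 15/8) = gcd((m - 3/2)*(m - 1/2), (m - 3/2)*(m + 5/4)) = m - 3/2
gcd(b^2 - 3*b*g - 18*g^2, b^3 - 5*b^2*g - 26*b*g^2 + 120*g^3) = b - 6*g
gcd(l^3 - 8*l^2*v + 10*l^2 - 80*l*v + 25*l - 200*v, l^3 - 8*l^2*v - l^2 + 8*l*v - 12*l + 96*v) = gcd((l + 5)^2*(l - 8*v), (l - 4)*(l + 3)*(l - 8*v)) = -l + 8*v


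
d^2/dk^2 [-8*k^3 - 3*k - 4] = -48*k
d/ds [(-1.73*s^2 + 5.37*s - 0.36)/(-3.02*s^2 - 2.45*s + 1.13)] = (20.4559*s^2 - 6.0842*s + 5.1861)/(9.1204*s^4 + 14.798*s^3 - 0.822699999999998*s^2 - 5.537*s + 1.2769)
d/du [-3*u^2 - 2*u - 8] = -6*u - 2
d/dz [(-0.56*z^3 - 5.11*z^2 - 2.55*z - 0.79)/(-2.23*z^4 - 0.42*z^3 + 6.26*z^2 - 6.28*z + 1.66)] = (-1.2488*z^6 - 22.7906*z^5 - 22.7113*z^4 - 2.1552*z^3 + 44.2696*z^2 - 7.0744*z - 9.1942)/(4.9729*z^8 + 1.8732*z^7 - 27.7432*z^6 + 22.7504*z^5 + 37.0592*z^4 - 80.02*z^3 + 60.2216*z^2 - 20.8496*z + 2.7556)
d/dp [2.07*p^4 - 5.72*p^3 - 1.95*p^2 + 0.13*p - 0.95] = 8.28*p^3 - 17.16*p^2 - 3.9*p + 0.13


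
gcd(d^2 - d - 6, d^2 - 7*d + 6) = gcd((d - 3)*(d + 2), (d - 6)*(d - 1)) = 1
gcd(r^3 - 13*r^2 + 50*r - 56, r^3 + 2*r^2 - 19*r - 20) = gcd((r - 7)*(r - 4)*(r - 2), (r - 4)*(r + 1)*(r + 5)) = r - 4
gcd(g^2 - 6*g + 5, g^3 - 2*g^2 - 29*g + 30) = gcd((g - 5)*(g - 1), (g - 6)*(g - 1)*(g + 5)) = g - 1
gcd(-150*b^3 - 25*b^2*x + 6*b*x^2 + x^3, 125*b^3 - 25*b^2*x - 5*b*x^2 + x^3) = -25*b^2 + x^2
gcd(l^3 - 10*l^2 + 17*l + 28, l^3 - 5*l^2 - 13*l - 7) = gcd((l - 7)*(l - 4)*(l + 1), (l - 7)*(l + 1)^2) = l^2 - 6*l - 7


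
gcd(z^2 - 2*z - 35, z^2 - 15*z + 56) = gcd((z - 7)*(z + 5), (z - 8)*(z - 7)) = z - 7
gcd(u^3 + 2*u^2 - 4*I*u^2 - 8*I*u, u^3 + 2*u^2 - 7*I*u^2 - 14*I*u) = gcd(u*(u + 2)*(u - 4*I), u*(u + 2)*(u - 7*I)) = u^2 + 2*u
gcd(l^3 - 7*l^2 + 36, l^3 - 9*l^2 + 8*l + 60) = l^2 - 4*l - 12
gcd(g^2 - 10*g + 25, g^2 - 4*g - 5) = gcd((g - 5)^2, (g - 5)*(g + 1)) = g - 5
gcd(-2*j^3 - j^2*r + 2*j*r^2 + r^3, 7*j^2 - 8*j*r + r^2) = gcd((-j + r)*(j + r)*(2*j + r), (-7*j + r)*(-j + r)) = -j + r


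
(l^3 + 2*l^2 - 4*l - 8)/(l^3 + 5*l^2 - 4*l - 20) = (l + 2)/(l + 5)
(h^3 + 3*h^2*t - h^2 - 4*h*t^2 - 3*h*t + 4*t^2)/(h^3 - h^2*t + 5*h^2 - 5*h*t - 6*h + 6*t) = (h + 4*t)/(h + 6)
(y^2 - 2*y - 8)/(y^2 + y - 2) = (y - 4)/(y - 1)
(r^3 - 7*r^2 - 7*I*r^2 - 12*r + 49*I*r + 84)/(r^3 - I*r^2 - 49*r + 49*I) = (r^2 - 7*I*r - 12)/(r^2 + r*(7 - I) - 7*I)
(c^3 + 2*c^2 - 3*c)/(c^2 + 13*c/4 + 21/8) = 8*c*(c^2 + 2*c - 3)/(8*c^2 + 26*c + 21)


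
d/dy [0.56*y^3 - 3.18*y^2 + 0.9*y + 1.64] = 1.68*y^2 - 6.36*y + 0.9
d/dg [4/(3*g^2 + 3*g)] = 4*(-2*g - 1)/(3*g^2*(g + 1)^2)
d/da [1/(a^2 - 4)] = -2*a/(a^2 - 4)^2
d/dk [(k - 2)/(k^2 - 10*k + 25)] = (-k - 1)/(k^3 - 15*k^2 + 75*k - 125)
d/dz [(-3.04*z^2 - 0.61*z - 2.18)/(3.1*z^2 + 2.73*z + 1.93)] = (-6.4082*z^2 + 1.7816*z + 4.7741)/(9.61*z^4 + 16.926*z^3 + 19.4189*z^2 + 10.5378*z + 3.7249)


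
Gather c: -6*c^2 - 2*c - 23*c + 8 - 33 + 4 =-6*c^2 - 25*c - 21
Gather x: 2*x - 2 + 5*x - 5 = 7*x - 7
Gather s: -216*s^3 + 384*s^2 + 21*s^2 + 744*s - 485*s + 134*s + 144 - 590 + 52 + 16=-216*s^3 + 405*s^2 + 393*s - 378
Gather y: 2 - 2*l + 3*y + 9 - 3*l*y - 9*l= -11*l + y*(3 - 3*l) + 11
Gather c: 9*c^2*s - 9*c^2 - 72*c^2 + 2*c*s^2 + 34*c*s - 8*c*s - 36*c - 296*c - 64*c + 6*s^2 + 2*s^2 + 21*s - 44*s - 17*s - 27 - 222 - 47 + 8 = c^2*(9*s - 81) + c*(2*s^2 + 26*s - 396) + 8*s^2 - 40*s - 288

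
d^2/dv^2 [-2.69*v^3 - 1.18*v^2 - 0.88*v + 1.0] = -16.14*v - 2.36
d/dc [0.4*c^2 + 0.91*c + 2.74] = 0.8*c + 0.91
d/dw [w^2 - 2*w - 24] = 2*w - 2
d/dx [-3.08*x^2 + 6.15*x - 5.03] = 6.15 - 6.16*x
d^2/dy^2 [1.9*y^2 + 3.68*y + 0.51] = 3.80000000000000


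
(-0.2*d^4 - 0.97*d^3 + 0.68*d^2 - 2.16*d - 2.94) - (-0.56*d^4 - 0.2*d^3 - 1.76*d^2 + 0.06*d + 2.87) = 0.36*d^4 - 0.77*d^3 + 2.44*d^2 - 2.22*d - 5.81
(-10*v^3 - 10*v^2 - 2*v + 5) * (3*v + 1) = -30*v^4 - 40*v^3 - 16*v^2 + 13*v + 5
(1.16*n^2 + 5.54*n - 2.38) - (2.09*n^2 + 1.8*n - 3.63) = -0.93*n^2 + 3.74*n + 1.25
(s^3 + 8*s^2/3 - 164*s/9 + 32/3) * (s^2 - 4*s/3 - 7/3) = s^5 + 4*s^4/3 - 217*s^3/9 + 776*s^2/27 + 764*s/27 - 224/9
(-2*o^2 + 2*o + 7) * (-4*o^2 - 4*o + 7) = 8*o^4 - 50*o^2 - 14*o + 49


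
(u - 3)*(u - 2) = u^2 - 5*u + 6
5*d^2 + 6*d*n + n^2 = (d + n)*(5*d + n)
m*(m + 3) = m^2 + 3*m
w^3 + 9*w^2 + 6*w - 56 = (w - 2)*(w + 4)*(w + 7)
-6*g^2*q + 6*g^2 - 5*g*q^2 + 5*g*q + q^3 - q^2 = (-6*g + q)*(g + q)*(q - 1)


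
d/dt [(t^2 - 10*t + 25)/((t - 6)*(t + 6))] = 2*(5*t^2 - 61*t + 180)/(t^4 - 72*t^2 + 1296)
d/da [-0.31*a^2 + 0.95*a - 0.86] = 0.95 - 0.62*a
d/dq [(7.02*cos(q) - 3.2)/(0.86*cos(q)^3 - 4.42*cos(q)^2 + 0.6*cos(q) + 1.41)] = (12.0744*cos(q)^3 - 39.2844*cos(q)^2 + 28.288*cos(q) - 11.8182)*sin(q)/(0.7396*cos(q)^6 - 7.6024*cos(q)^5 + 20.5684*cos(q)^4 - 2.8788*cos(q)^3 - 12.1044*cos(q)^2 + 1.692*cos(q) + 1.9881)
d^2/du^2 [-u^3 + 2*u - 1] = -6*u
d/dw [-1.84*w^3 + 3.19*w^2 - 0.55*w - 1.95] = -5.52*w^2 + 6.38*w - 0.55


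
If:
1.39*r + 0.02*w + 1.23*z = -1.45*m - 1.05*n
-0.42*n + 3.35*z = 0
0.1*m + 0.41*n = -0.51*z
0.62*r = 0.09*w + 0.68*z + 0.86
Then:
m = -37.802380952381*z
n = 7.97619047619048*z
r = 29.6898961038961*z + 0.125090909090909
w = 196.97483982684*z - 8.69381818181818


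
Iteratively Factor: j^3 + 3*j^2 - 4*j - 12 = (j + 2)*(j^2 + j - 6) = (j + 2)*(j + 3)*(j - 2)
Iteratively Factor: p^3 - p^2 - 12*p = (p + 3)*(p^2 - 4*p) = p*(p + 3)*(p - 4)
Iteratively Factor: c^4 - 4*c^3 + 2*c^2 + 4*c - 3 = (c + 1)*(c^3 - 5*c^2 + 7*c - 3) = (c - 3)*(c + 1)*(c^2 - 2*c + 1) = (c - 3)*(c - 1)*(c + 1)*(c - 1)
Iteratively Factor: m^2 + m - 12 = (m - 3)*(m + 4)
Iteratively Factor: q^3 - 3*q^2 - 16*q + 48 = (q - 4)*(q^2 + q - 12) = (q - 4)*(q - 3)*(q + 4)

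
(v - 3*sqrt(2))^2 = v^2 - 6*sqrt(2)*v + 18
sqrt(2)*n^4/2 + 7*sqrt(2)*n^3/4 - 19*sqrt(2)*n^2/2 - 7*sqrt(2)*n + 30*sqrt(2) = (n - 5/2)*(n - 2)*(n + 6)*(sqrt(2)*n/2 + sqrt(2))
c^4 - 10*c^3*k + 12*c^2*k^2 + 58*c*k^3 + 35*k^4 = (c - 7*k)*(c - 5*k)*(c + k)^2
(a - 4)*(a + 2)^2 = a^3 - 12*a - 16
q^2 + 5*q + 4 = (q + 1)*(q + 4)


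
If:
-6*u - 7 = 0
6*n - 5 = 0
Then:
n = 5/6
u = -7/6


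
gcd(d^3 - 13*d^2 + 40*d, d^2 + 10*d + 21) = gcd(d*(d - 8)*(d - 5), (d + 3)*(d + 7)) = 1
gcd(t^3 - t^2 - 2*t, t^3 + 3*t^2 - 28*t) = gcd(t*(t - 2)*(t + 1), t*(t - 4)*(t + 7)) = t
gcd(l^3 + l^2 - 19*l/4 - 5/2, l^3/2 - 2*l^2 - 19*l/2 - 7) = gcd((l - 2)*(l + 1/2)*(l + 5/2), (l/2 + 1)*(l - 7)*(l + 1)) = 1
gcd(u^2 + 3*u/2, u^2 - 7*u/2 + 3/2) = 1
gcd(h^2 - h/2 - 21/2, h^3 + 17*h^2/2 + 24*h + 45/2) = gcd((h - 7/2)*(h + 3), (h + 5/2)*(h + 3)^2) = h + 3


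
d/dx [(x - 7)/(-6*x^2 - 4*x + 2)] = (3*x^2 - 42*x - 13)/(2*(9*x^4 + 12*x^3 - 2*x^2 - 4*x + 1))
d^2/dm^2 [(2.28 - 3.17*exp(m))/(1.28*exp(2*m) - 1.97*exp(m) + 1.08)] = (-5.193728*exp(4*m) + 6.948736*exp(3*m) + 9.04550400000002*exp(2*m) - 10.503528*exp(m) + 1.15344)*exp(m)/(2.097152*exp(6*m) - 9.682944*exp(5*m) + 20.211072*exp(4*m) - 23.985341*exp(3*m) + 17.053092*exp(2*m) - 6.893424*exp(m) + 1.259712)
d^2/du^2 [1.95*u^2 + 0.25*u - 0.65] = 3.90000000000000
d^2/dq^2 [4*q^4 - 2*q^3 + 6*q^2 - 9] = 48*q^2 - 12*q + 12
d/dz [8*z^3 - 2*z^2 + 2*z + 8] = 24*z^2 - 4*z + 2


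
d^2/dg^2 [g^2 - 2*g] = 2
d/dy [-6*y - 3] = -6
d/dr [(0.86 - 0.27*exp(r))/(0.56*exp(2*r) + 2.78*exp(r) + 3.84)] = (0.1512*exp(2*r) - 0.9632*exp(r) - 3.4276)*exp(r)/(0.3136*exp(4*r) + 3.1136*exp(3*r) + 12.0292*exp(2*r) + 21.3504*exp(r) + 14.7456)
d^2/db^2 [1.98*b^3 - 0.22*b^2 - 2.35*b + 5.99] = 11.88*b - 0.44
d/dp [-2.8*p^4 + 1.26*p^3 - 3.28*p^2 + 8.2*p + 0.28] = -11.2*p^3 + 3.78*p^2 - 6.56*p + 8.2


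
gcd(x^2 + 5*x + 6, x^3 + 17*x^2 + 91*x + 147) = x + 3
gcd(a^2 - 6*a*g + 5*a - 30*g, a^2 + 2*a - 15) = a + 5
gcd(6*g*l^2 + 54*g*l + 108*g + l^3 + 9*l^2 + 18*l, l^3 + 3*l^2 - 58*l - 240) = l + 6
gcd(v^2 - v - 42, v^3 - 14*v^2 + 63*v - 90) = 1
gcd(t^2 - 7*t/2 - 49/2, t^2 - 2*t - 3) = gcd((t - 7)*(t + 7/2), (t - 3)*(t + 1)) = 1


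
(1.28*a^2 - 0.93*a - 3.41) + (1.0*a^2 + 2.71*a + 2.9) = 2.28*a^2 + 1.78*a - 0.51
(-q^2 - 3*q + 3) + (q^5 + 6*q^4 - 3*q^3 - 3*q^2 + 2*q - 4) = q^5 + 6*q^4 - 3*q^3 - 4*q^2 - q - 1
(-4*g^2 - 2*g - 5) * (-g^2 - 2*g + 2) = 4*g^4 + 10*g^3 + g^2 + 6*g - 10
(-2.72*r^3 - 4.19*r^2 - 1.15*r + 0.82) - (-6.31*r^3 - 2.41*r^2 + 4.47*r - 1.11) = 3.59*r^3 - 1.78*r^2 - 5.62*r + 1.93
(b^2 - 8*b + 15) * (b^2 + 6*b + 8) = b^4 - 2*b^3 - 25*b^2 + 26*b + 120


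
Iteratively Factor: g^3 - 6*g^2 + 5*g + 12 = (g - 4)*(g^2 - 2*g - 3) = (g - 4)*(g + 1)*(g - 3)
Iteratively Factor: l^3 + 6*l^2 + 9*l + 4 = (l + 1)*(l^2 + 5*l + 4) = (l + 1)^2*(l + 4)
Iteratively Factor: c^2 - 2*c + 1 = (c - 1)*(c - 1)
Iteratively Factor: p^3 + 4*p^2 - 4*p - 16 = (p + 4)*(p^2 - 4) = (p - 2)*(p + 4)*(p + 2)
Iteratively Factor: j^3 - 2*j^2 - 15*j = (j + 3)*(j^2 - 5*j) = j*(j + 3)*(j - 5)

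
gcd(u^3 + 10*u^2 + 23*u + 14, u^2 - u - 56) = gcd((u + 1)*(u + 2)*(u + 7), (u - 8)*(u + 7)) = u + 7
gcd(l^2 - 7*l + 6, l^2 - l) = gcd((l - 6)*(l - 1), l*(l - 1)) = l - 1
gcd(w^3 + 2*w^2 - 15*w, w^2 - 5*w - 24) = 1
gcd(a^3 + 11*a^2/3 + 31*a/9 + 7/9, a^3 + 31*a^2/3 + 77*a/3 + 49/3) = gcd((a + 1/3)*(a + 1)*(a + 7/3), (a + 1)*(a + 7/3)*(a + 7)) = a^2 + 10*a/3 + 7/3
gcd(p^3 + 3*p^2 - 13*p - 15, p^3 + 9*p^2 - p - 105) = p^2 + 2*p - 15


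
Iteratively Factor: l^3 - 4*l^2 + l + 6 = (l - 2)*(l^2 - 2*l - 3) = (l - 2)*(l + 1)*(l - 3)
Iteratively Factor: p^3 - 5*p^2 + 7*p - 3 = (p - 3)*(p^2 - 2*p + 1) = (p - 3)*(p - 1)*(p - 1)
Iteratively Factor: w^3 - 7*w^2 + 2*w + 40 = (w - 4)*(w^2 - 3*w - 10) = (w - 4)*(w + 2)*(w - 5)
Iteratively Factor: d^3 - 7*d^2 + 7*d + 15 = (d - 3)*(d^2 - 4*d - 5) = (d - 5)*(d - 3)*(d + 1)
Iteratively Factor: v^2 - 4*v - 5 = (v + 1)*(v - 5)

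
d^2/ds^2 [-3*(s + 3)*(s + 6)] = -6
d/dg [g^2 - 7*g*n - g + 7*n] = 2*g - 7*n - 1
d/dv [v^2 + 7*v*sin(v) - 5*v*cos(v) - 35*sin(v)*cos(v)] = 5*v*sin(v) + 7*v*cos(v) + 2*v + 7*sin(v) - 5*cos(v) - 35*cos(2*v)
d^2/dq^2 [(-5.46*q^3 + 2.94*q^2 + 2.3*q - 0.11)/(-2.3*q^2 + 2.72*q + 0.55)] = (8.5265128291212e-14*q^5 - 5.6843418860808e-14*q^4 + 33.485048*q^3 + 30.18576*q^2 - 11.67606*q + 7.008848)/(12.167*q^6 - 43.1664*q^5 + 42.32046*q^4 + 0.521151999999997*q^3 - 10.12011*q^2 - 2.4684*q - 0.166375)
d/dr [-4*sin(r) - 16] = -4*cos(r)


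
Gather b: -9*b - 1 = -9*b - 1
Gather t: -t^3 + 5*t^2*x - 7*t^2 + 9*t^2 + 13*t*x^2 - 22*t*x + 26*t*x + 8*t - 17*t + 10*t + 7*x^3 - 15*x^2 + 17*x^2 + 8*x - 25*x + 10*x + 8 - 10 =-t^3 + t^2*(5*x + 2) + t*(13*x^2 + 4*x + 1) + 7*x^3 + 2*x^2 - 7*x - 2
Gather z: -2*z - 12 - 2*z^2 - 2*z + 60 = -2*z^2 - 4*z + 48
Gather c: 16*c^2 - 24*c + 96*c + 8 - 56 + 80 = 16*c^2 + 72*c + 32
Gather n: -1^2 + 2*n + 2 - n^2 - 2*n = 1 - n^2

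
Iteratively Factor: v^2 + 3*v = (v + 3)*(v)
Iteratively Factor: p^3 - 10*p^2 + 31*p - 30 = (p - 3)*(p^2 - 7*p + 10) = (p - 3)*(p - 2)*(p - 5)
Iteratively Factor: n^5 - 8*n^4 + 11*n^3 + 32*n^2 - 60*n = (n - 2)*(n^4 - 6*n^3 - n^2 + 30*n) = (n - 2)*(n + 2)*(n^3 - 8*n^2 + 15*n) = (n - 5)*(n - 2)*(n + 2)*(n^2 - 3*n) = n*(n - 5)*(n - 2)*(n + 2)*(n - 3)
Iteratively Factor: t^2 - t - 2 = (t + 1)*(t - 2)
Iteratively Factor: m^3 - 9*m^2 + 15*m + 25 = (m + 1)*(m^2 - 10*m + 25) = (m - 5)*(m + 1)*(m - 5)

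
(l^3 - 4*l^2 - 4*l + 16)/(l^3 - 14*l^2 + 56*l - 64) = (l + 2)/(l - 8)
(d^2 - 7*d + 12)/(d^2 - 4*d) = (d - 3)/d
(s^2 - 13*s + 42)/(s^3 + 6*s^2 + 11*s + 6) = (s^2 - 13*s + 42)/(s^3 + 6*s^2 + 11*s + 6)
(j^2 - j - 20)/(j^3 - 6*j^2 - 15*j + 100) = 1/(j - 5)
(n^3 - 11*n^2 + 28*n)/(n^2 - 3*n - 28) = n*(n - 4)/(n + 4)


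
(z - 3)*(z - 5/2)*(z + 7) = z^3 + 3*z^2/2 - 31*z + 105/2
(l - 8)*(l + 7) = l^2 - l - 56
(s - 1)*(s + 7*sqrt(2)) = s^2 - s + 7*sqrt(2)*s - 7*sqrt(2)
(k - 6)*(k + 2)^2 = k^3 - 2*k^2 - 20*k - 24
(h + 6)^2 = h^2 + 12*h + 36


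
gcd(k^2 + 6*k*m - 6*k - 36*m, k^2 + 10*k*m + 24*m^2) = k + 6*m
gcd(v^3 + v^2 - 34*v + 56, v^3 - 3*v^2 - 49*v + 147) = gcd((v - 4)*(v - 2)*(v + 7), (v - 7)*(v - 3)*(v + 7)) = v + 7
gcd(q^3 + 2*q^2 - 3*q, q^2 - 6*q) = q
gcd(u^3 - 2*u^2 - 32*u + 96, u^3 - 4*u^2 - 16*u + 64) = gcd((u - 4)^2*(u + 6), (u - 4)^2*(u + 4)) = u^2 - 8*u + 16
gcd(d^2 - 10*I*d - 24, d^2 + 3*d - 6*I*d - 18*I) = d - 6*I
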